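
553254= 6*92209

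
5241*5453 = 28579173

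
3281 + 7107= 10388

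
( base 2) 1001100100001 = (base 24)8C1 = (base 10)4897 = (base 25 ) 7km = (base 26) 769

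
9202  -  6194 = 3008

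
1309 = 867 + 442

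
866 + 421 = 1287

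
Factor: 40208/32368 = 359/289 = 17^(-2 ) *359^1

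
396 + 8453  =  8849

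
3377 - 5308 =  - 1931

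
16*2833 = 45328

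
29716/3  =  9905+1/3 = 9905.33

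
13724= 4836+8888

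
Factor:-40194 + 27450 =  - 2^3*3^3 * 59^1 = - 12744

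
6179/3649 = 6179/3649 = 1.69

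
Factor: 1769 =29^1 * 61^1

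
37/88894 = 37/88894= 0.00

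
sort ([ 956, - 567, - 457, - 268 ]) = [ - 567  , - 457, - 268,956 ] 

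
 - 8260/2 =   -  4130 = - 4130.00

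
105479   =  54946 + 50533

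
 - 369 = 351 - 720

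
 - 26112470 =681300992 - 707413462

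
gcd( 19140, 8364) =12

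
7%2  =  1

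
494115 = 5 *98823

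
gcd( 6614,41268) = 2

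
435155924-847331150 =-412175226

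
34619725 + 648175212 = 682794937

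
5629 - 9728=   -  4099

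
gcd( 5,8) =1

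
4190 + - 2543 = 1647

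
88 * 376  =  33088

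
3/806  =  3/806 = 0.00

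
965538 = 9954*97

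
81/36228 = 27/12076 = 0.00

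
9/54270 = 1/6030 =0.00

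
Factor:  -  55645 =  - 5^1*31^1*359^1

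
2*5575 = 11150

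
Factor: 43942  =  2^1*127^1 * 173^1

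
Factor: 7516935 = 3^3*5^1*55681^1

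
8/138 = 4/69 = 0.06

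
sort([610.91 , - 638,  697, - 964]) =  [ - 964,  -  638 , 610.91, 697]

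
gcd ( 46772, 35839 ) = 1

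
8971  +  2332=11303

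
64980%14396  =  7396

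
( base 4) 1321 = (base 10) 121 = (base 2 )1111001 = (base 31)3s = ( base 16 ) 79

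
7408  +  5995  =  13403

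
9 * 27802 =250218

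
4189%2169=2020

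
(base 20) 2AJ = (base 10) 1019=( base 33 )UT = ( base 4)33323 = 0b1111111011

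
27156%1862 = 1088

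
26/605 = 26/605  =  0.04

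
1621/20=1621/20 =81.05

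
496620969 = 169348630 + 327272339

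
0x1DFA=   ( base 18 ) 15c6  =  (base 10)7674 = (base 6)55310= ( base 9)11466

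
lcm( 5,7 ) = 35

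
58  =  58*1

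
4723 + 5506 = 10229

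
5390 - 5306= 84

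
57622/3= 57622/3 = 19207.33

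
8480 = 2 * 4240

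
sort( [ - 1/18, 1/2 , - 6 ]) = [ - 6,-1/18, 1/2 ]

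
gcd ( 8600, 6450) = 2150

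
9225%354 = 21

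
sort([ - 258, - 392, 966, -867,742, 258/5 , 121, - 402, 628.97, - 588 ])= [ -867, - 588, - 402 ,-392,-258, 258/5,121,628.97,742,966]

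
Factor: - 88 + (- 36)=-124= - 2^2*31^1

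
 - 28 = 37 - 65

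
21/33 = 7/11 = 0.64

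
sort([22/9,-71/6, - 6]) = [ - 71/6, - 6, 22/9 ] 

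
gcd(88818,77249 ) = 1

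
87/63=29/21 =1.38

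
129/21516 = 43/7172 = 0.01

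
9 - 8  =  1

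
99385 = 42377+57008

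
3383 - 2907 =476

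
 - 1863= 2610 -4473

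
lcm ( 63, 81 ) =567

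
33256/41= 33256/41 = 811.12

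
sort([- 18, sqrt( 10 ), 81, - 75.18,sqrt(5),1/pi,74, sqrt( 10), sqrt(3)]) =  [ - 75.18, - 18,  1/pi, sqrt(3) , sqrt(5), sqrt ( 10 ), sqrt(10 ),74,81 ] 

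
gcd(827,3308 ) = 827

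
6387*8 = 51096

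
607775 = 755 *805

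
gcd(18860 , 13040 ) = 20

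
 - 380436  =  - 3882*98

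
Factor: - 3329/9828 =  - 2^ ( - 2)*3^( - 3)*7^( - 1)*13^( - 1)*3329^1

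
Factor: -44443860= -2^2 * 3^1*5^1 * 73^2*139^1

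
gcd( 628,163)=1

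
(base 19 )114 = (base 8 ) 600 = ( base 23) gg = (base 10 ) 384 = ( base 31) cc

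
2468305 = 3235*763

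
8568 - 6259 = 2309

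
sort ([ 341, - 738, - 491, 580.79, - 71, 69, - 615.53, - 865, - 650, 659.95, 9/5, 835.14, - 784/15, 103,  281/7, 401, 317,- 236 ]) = [- 865,-738, - 650, -615.53, - 491, - 236, - 71,  -  784/15, 9/5,281/7, 69,103, 317, 341, 401 , 580.79, 659.95, 835.14] 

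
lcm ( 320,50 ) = 1600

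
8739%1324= 795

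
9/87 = 3/29 = 0.10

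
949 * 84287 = 79988363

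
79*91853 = 7256387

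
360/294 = 1 + 11/49 = 1.22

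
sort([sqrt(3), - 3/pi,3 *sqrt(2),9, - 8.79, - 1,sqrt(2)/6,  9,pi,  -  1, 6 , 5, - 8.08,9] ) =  [ - 8.79,-8.08,  -  1 , - 1, - 3/pi,sqrt( 2) /6,sqrt( 3),  pi,  3*sqrt (2),5,6,  9,9,9] 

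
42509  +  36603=79112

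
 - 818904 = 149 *( - 5496)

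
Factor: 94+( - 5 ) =89^1=   89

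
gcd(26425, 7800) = 25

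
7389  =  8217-828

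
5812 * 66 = 383592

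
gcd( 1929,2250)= 3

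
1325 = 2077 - 752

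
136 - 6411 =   -  6275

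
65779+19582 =85361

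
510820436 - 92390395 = 418430041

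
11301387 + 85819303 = 97120690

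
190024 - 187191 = 2833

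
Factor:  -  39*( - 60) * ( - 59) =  - 138060 = -2^2 * 3^2* 5^1* 13^1 * 59^1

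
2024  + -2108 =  - 84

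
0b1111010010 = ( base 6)4310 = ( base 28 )16Q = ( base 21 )24c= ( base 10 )978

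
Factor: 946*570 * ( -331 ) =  - 178481820= - 2^2*3^1 * 5^1*11^1*19^1*43^1* 331^1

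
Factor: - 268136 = - 2^3 * 11^2*277^1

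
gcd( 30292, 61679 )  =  1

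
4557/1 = 4557 = 4557.00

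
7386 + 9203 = 16589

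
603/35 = 603/35 = 17.23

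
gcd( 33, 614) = 1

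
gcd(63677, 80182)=1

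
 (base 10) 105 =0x69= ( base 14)77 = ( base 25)45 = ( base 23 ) 4D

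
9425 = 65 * 145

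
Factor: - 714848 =- 2^5*89^1*251^1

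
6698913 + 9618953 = 16317866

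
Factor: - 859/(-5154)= 1/6 = 2^(- 1)*3^( - 1)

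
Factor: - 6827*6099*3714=-2^1*3^2*19^1 * 107^1*619^1*6827^1  =  -  154643060322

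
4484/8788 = 1121/2197 = 0.51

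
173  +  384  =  557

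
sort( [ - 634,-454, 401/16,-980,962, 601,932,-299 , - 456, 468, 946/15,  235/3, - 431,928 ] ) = [  -  980, - 634, - 456, - 454 , - 431,-299,401/16, 946/15,235/3,468,601,928,932, 962]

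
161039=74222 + 86817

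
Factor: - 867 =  - 3^1 * 17^2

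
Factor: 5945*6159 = 36615255 = 3^1 * 5^1*29^1*41^1*2053^1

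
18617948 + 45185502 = 63803450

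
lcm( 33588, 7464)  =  67176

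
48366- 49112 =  - 746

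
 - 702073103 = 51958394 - 754031497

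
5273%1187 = 525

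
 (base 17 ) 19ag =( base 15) 2435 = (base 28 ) 9n0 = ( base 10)7700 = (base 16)1e14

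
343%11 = 2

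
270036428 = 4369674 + 265666754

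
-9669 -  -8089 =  - 1580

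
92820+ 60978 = 153798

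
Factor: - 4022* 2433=  -  9785526  =  - 2^1 * 3^1*811^1* 2011^1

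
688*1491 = 1025808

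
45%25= 20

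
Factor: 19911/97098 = 2^( - 1 )*6637^1*16183^( - 1)=6637/32366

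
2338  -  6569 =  - 4231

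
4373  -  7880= - 3507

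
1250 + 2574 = 3824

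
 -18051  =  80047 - 98098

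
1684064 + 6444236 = 8128300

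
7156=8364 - 1208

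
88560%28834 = 2058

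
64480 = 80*806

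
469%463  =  6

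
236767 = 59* 4013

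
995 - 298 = 697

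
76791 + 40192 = 116983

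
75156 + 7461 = 82617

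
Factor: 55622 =2^1 * 7^1*29^1* 137^1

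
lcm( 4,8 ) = 8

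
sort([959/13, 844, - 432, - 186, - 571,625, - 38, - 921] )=[ - 921, - 571, - 432, - 186, - 38, 959/13, 625,844 ] 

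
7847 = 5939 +1908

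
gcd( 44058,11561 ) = 1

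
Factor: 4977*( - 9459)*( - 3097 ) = 3^4 * 7^1*19^1*79^1*163^1*1051^1 = 145798840971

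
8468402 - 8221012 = 247390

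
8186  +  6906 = 15092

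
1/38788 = 1/38788 = 0.00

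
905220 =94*9630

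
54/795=18/265 =0.07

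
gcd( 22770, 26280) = 90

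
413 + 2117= 2530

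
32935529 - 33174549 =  - 239020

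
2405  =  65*37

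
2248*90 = 202320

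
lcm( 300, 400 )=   1200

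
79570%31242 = 17086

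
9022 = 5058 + 3964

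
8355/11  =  8355/11=759.55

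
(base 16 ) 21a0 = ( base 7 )34045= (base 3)102210211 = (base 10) 8608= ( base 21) jaj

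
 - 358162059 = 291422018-649584077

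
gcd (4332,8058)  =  6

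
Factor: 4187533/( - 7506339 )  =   - 3^( - 1)* 7^1*598219^1*2502113^(-1) 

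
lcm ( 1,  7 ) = 7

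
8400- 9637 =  - 1237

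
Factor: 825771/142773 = 275257/47591 = 409^1*673^1 * 47591^( - 1)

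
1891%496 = 403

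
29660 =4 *7415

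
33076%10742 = 850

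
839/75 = 11+14/75 = 11.19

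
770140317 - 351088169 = 419052148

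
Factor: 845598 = 2^1*3^1*13^1*37^1*293^1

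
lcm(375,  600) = 3000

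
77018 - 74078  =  2940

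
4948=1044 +3904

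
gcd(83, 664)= 83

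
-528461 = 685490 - 1213951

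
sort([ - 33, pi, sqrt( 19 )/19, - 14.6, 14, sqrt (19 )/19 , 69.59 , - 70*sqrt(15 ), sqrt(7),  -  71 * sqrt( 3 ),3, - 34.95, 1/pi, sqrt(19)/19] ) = [ - 70 * sqrt(15) , - 71*sqrt(3), - 34.95, - 33, - 14.6,sqrt(19 ) /19, sqrt(19 )/19, sqrt (19)/19,1/pi, sqrt( 7 ), 3, pi , 14,69.59]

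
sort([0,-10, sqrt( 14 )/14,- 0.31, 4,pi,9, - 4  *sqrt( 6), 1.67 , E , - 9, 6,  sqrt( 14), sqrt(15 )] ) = [  -  10, - 4*sqrt( 6), - 9 , - 0.31, 0 , sqrt(14)/14,1.67, E, pi,sqrt( 14), sqrt( 15) , 4,6, 9 ]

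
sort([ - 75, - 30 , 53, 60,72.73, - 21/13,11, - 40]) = [ - 75, - 40,-30, - 21/13, 11, 53,60, 72.73 ]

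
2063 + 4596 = 6659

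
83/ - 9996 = - 1 + 9913/9996  =  - 0.01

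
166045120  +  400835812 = 566880932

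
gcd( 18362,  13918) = 2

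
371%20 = 11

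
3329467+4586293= 7915760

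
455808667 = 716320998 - 260512331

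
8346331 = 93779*89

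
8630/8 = 4315/4 = 1078.75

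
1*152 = 152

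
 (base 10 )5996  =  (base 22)c8c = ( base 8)13554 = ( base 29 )73m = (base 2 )1011101101100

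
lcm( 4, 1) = 4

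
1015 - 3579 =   -  2564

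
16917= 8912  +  8005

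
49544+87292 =136836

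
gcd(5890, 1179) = 1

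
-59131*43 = -2542633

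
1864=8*233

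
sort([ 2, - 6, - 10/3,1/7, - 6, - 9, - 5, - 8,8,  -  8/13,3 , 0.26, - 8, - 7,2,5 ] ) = [ - 9, - 8,  -  8, -7 , - 6,-6, - 5, - 10/3, - 8/13,1/7,0.26, 2, 2, 3,5,  8 ] 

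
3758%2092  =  1666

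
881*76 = 66956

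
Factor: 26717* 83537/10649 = 23^( - 1 )*463^(  -  1 )*26717^1*83537^1 =2231858029/10649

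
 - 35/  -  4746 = 5/678 =0.01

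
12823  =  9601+3222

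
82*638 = 52316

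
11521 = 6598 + 4923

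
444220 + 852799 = 1297019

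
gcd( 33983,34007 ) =1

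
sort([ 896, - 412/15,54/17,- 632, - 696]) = [ - 696, - 632, - 412/15,54/17 , 896 ] 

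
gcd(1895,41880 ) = 5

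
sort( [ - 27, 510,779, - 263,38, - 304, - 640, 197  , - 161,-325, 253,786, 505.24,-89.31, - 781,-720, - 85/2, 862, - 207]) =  [ - 781, - 720,  -  640,- 325, - 304, - 263,  -  207,  -  161,-89.31,  -  85/2, - 27,  38, 197,  253 , 505.24, 510,779,786, 862]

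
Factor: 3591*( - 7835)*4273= - 120222927405 = - 3^3 * 5^1*7^1*19^1*1567^1*4273^1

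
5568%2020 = 1528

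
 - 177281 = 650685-827966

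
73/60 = 1  +  13/60 = 1.22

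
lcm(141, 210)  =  9870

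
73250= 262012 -188762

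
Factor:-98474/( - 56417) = 2^1*53^1 * 929^1*56417^( - 1)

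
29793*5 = 148965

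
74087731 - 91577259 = -17489528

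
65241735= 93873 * 695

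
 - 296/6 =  - 50+2/3  =  - 49.33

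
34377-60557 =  - 26180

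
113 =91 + 22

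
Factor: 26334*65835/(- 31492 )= - 866849445/15746  =  -  2^( - 1 )*3^4*5^1*7^2*11^2*19^2*7873^(  -  1)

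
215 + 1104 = 1319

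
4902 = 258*19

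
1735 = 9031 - 7296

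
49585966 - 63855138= - 14269172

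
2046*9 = 18414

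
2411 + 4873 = 7284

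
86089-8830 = 77259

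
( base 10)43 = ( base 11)3A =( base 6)111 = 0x2B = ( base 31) 1c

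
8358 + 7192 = 15550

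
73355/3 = 73355/3 = 24451.67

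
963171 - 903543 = 59628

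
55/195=11/39 = 0.28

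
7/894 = 7/894 = 0.01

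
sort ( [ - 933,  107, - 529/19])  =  [ - 933, - 529/19  ,  107 ]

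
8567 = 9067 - 500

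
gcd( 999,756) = 27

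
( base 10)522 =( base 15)24c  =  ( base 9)640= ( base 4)20022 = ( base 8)1012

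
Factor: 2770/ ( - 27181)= - 2^1*5^1 * 7^(  -  1)*11^(-1)*277^1 * 353^ ( - 1) 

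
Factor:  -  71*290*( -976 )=2^5*5^1*29^1*61^1*71^1 = 20095840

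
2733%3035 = 2733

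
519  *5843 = 3032517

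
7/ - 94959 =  - 7/94959 = -  0.00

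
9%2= 1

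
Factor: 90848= 2^5*17^1*167^1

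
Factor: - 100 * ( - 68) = 2^4*5^2*17^1=6800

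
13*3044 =39572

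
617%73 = 33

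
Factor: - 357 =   -  3^1*7^1 * 17^1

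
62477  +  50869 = 113346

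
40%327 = 40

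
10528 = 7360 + 3168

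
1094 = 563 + 531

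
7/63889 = 1/9127 = 0.00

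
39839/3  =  13279  +  2/3 = 13279.67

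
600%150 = 0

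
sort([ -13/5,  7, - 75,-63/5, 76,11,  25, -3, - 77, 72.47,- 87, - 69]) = [- 87, - 77, - 75,-69,-63/5, - 3, - 13/5, 7, 11,  25, 72.47,76 ] 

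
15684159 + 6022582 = 21706741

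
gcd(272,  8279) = 17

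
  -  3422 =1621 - 5043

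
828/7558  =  414/3779 = 0.11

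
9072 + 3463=12535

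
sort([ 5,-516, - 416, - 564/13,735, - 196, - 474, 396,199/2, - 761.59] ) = [ - 761.59, - 516, - 474, - 416 , -196, - 564/13, 5,199/2, 396,735 ]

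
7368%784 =312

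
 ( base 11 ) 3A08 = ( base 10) 5211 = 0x145B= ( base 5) 131321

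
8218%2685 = 163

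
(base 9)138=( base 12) 98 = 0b1110100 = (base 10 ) 116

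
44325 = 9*4925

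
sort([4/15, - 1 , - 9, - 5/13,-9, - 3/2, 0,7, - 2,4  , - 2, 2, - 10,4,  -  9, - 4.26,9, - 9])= [ - 10,  -  9, - 9 ,  -  9,-9,  -  4.26, - 2, - 2, - 3/2, - 1, - 5/13, 0,  4/15, 2,4, 4,7 , 9]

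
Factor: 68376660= 2^2*3^1*5^1*11^1  *211^1 * 491^1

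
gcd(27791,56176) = 1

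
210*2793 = 586530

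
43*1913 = 82259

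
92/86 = 1+3/43 = 1.07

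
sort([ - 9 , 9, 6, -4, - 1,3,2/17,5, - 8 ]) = [ -9,-8, - 4,  -  1,2/17, 3, 5,6, 9]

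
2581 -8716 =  - 6135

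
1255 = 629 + 626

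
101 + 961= 1062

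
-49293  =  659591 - 708884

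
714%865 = 714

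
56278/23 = 2446 +20/23=2446.87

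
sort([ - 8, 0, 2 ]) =[ - 8,  0, 2] 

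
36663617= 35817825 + 845792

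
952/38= 25 + 1/19 = 25.05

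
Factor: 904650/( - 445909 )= - 2^1*3^1*5^2*37^1*97^(-1)*163^1 * 4597^ ( - 1)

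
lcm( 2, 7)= 14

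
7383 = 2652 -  - 4731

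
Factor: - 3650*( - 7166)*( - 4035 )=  - 2^2*3^1*5^3*73^1*269^1*3583^1=- 105539056500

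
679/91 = 7+6/13 = 7.46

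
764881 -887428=-122547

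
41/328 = 1/8 = 0.12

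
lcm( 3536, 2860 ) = 194480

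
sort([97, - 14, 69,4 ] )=[ - 14,4,  69,97 ]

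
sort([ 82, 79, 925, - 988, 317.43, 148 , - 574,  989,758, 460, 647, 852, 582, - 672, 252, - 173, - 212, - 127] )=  [-988, - 672,  -  574, - 212,-173, - 127,79, 82, 148,  252 , 317.43, 460, 582  ,  647, 758, 852, 925, 989]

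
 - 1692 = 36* ( - 47)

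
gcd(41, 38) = 1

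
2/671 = 2/671 = 0.00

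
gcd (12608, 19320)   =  8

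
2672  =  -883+3555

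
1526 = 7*218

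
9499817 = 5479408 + 4020409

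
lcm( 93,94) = 8742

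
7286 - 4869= 2417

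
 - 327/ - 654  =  1/2 = 0.50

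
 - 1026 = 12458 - 13484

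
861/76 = 861/76  =  11.33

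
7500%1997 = 1509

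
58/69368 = 1/1196 =0.00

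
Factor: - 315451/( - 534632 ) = 2^(  -  3) * 7^( - 1)*9547^ ( - 1 )*315451^1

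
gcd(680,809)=1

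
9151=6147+3004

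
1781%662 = 457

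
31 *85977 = 2665287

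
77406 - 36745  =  40661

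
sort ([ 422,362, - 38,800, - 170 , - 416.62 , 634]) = [ - 416.62, - 170,- 38 , 362, 422, 634, 800]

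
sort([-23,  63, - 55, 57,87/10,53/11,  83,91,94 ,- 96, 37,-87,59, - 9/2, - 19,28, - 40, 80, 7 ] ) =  [-96, - 87,-55 ,-40,-23,-19,-9/2, 53/11, 7, 87/10, 28,37,57, 59,63 , 80,83,91,94 ] 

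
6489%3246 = 3243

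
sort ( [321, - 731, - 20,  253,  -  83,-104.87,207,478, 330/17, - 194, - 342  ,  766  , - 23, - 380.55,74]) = [ - 731,- 380.55,- 342,-194,  -  104.87, - 83,-23 ,- 20, 330/17,74,207, 253,321, 478, 766 ]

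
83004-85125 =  - 2121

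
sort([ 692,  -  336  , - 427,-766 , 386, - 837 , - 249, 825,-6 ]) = [-837,-766,- 427 , - 336,-249, - 6,386, 692,825 ] 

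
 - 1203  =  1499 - 2702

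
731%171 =47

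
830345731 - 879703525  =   - 49357794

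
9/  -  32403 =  - 1+10798/10801 = - 0.00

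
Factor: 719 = 719^1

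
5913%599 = 522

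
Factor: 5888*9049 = 2^8*23^1*9049^1 = 53280512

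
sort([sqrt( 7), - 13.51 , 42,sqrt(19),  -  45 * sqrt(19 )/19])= [ - 13.51, - 45* sqrt( 19)/19, sqrt(7), sqrt(19),42 ] 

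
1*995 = 995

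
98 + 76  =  174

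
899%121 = 52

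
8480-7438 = 1042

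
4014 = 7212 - 3198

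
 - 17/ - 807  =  17/807 =0.02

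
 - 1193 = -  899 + -294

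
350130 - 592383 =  - 242253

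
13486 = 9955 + 3531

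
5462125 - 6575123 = -1112998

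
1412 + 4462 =5874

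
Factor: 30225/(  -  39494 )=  - 75/98 = - 2^( - 1) *3^1*5^2 * 7^(  -  2)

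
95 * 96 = 9120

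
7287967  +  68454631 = 75742598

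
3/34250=3/34250 = 0.00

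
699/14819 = 699/14819= 0.05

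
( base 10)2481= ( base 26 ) 3HB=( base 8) 4661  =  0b100110110001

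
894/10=447/5 = 89.40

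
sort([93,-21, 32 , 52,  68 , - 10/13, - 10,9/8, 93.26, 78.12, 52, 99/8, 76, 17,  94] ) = [ - 21, - 10 ,-10/13,9/8, 99/8, 17, 32,  52, 52, 68,76, 78.12,  93, 93.26, 94] 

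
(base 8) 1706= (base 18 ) 2HC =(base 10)966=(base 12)686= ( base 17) 35e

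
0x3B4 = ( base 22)1l2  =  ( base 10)948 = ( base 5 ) 12243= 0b1110110100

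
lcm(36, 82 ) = 1476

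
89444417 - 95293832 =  - 5849415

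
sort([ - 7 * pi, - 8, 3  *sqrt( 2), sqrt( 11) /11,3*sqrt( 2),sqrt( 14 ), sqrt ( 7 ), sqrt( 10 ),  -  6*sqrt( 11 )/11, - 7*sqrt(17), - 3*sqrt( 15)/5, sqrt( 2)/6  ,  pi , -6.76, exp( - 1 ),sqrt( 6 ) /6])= [ - 7*sqrt( 17 ), - 7*pi, - 8, - 6.76, - 3 * sqrt(15 ) /5,  -  6*sqrt(11) /11,  sqrt(2 ) /6, sqrt ( 11)/11,  exp ( - 1 ) , sqrt(6)/6, sqrt( 7), pi,sqrt ( 10), sqrt( 14) , 3 *sqrt(2 ),3*sqrt( 2)] 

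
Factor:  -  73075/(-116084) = 2^( - 2)*5^2*37^1*79^1 * 29021^( - 1)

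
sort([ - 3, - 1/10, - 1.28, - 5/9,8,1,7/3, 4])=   [ - 3,-1.28, - 5/9, - 1/10, 1,7/3,4 , 8] 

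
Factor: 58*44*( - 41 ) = - 2^3*11^1 * 29^1*41^1 = - 104632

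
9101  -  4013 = 5088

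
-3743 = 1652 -5395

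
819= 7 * 117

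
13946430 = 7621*1830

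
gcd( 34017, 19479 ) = 3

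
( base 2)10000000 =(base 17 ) 79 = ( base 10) 128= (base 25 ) 53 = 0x80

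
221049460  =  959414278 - 738364818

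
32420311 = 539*60149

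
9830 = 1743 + 8087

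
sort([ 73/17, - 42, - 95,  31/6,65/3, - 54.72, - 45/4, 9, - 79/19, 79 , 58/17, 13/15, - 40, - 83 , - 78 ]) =[ - 95, - 83, - 78,-54.72, - 42, - 40, - 45/4, - 79/19,13/15,58/17, 73/17, 31/6,9 , 65/3 , 79 ] 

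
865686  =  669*1294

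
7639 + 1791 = 9430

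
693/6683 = 693/6683 =0.10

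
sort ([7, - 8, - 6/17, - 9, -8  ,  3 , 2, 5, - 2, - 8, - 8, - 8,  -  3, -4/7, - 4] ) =[ - 9,  -  8, - 8,  -  8, - 8, - 8, - 4, -3, - 2, - 4/7, - 6/17, 2, 3,5,7]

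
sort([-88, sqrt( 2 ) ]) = [-88,sqrt( 2)]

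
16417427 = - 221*( - 74287)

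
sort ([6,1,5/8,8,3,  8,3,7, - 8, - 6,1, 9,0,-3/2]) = [ - 8, - 6, - 3/2,0,5/8,1,1,3, 3,6, 7,8, 8,9 ]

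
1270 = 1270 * 1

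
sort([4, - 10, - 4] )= [-10,-4,  4 ] 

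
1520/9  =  168 + 8/9 =168.89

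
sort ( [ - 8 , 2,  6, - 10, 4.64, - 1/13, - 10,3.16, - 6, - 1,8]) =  [  -  10 , - 10, - 8, -6, - 1, - 1/13,2,3.16,4.64, 6,8 ]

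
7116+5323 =12439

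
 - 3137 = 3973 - 7110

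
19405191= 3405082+16000109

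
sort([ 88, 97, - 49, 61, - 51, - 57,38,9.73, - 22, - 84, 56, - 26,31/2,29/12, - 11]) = [- 84, - 57, - 51, - 49,-26, - 22, - 11,29/12,9.73,  31/2 , 38,56,61 , 88, 97 ]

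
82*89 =7298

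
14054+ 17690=31744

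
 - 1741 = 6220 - 7961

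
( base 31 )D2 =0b110010101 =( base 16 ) 195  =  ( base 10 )405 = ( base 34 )bv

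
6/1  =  6 =6.00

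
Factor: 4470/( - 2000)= - 447/200 = - 2^( - 3)*3^1*5^( - 2)*149^1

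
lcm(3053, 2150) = 152650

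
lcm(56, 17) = 952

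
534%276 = 258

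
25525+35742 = 61267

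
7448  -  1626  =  5822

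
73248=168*436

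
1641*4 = 6564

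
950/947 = 1 + 3/947   =  1.00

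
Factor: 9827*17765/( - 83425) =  - 5^( - 1)*11^1*17^1*19^1*31^1*47^(-1)*71^(-1)*317^1 =- 34915331/16685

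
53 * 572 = 30316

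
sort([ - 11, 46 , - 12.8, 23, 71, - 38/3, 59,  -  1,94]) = [ - 12.8,  -  38/3, - 11 , - 1, 23,46,59, 71, 94 ]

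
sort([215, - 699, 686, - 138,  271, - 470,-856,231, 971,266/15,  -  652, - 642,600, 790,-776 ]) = [ - 856, - 776 , - 699, - 652, - 642 , - 470, - 138,  266/15,215,  231,271,600,686,790,971]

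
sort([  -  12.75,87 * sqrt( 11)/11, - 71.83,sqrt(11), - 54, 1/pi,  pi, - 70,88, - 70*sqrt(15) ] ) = [ - 70*sqrt(15), - 71.83, - 70, - 54,  -  12.75,1/pi, pi, sqrt( 11 ),87*sqrt( 11) /11,88 ] 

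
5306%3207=2099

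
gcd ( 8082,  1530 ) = 18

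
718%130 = 68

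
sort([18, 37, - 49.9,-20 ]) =[ - 49.9, - 20, 18,37]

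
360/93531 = 120/31177 = 0.00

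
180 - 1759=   -  1579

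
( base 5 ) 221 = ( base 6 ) 141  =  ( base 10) 61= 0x3D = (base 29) 23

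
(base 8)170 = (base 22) 5a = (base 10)120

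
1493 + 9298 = 10791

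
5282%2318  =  646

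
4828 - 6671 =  - 1843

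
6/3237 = 2/1079 = 0.00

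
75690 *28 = 2119320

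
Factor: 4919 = 4919^1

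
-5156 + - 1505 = -6661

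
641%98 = 53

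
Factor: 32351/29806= 2^(  -  1)*7^( - 1 )*11^1 *17^1*173^1*2129^(- 1) 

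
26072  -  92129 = -66057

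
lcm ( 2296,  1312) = 9184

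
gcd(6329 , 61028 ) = 1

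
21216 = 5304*4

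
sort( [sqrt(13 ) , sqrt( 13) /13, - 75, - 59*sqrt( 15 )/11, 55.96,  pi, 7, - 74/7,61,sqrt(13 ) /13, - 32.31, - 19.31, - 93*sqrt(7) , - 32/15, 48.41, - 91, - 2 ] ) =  [ - 93*sqrt (7 ), - 91, - 75, -32.31, - 59 *sqrt ( 15 ) /11, - 19.31, - 74/7, - 32/15, - 2,sqrt( 13 ) /13, sqrt(13 )/13,pi , sqrt(13),7,48.41, 55.96,61] 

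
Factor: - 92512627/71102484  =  -2^( - 2)*3^ ( - 2) * 19^( - 1)*997^1*92791^1*103951^( - 1)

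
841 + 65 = 906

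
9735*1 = 9735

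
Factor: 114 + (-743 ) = -17^1*37^1 = - 629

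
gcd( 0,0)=0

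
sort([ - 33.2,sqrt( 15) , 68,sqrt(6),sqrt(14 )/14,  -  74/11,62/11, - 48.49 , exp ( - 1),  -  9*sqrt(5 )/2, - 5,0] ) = [ - 48.49, - 33.2 ,- 9*sqrt (5 )/2, - 74/11, - 5,0,sqrt(14 ) /14,exp (-1 ),sqrt( 6 ),sqrt(15), 62/11,68 ]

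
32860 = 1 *32860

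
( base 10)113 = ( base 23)4L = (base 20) 5d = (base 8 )161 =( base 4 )1301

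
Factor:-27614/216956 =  - 13807/108478 = - 2^( -1) * 73^(  -  1 )*743^( - 1)*13807^1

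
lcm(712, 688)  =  61232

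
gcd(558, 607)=1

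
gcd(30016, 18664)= 8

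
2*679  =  1358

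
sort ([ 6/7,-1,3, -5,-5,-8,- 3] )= [-8, - 5, - 5, - 3, - 1,6/7,3 ]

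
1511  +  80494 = 82005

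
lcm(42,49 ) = 294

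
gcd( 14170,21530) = 10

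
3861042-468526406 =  - 464665364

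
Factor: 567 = 3^4 * 7^1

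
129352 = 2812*46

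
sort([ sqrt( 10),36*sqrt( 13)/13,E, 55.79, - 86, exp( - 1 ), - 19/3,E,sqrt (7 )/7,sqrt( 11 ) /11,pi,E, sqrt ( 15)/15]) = [ - 86,-19/3, sqrt(15)/15, sqrt (11)/11,exp( - 1) , sqrt(7 )/7, E,  E,E, pi, sqrt(10),36*sqrt( 13) /13,55.79]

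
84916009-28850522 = 56065487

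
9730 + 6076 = 15806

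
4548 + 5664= 10212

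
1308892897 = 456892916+851999981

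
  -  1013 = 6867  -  7880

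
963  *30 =28890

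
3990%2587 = 1403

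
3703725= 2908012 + 795713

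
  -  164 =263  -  427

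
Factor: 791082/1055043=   87898/117227 = 2^1*11^( - 1 )*71^1*619^1*10657^ ( - 1)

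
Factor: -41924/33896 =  - 47/38 = - 2^( - 1)*19^( - 1)*47^1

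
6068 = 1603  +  4465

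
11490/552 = 1915/92 = 20.82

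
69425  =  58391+11034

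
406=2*203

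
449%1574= 449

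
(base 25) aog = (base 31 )74F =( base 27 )9B8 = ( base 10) 6866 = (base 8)15322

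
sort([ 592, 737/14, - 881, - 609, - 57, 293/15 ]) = [  -  881, - 609,-57, 293/15,737/14, 592] 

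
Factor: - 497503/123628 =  - 499/124 = - 2^( - 2)*31^( - 1 ) * 499^1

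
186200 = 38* 4900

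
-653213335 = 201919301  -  855132636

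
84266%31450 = 21366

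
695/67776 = 695/67776 = 0.01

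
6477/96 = 2159/32 = 67.47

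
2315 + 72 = 2387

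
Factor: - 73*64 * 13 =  - 2^6*13^1*73^1 = - 60736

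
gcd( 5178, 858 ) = 6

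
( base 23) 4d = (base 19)5A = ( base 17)63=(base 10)105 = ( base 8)151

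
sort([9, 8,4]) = [4, 8, 9]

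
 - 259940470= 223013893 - 482954363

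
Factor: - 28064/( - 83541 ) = 2^5*3^(-1 )*877^1*27847^( - 1 )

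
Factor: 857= 857^1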